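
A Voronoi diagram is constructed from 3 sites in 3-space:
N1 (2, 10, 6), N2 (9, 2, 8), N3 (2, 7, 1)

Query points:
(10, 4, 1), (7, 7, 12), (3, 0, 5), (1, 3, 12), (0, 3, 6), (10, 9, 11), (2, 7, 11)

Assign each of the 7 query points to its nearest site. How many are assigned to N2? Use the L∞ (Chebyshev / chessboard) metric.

(10, 4, 1) — d to each: N1:8, N2:7, N3:8 → nearest is N2
(7, 7, 12) — d to each: N1:6, N2:5, N3:11 → nearest is N2
(3, 0, 5) — d to each: N1:10, N2:6, N3:7 → nearest is N2
(1, 3, 12) — d to each: N1:7, N2:8, N3:11 → nearest is N1
(0, 3, 6) — d to each: N1:7, N2:9, N3:5 → nearest is N3
(10, 9, 11) — d to each: N1:8, N2:7, N3:10 → nearest is N2
(2, 7, 11) — d to each: N1:5, N2:7, N3:10 → nearest is N1
4 of the 7 points have N2 as nearest.

4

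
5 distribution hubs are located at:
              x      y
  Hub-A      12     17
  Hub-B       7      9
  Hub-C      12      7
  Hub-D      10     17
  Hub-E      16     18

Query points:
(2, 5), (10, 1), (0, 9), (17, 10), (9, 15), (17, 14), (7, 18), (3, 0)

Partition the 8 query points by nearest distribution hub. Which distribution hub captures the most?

Hub-B

(2, 5) — d² to each: Hub-A:244, Hub-B:41, Hub-C:104, Hub-D:208, Hub-E:365 → nearest is Hub-B
(10, 1) — d² to each: Hub-A:260, Hub-B:73, Hub-C:40, Hub-D:256, Hub-E:325 → nearest is Hub-C
(0, 9) — d² to each: Hub-A:208, Hub-B:49, Hub-C:148, Hub-D:164, Hub-E:337 → nearest is Hub-B
(17, 10) — d² to each: Hub-A:74, Hub-B:101, Hub-C:34, Hub-D:98, Hub-E:65 → nearest is Hub-C
(9, 15) — d² to each: Hub-A:13, Hub-B:40, Hub-C:73, Hub-D:5, Hub-E:58 → nearest is Hub-D
(17, 14) — d² to each: Hub-A:34, Hub-B:125, Hub-C:74, Hub-D:58, Hub-E:17 → nearest is Hub-E
(7, 18) — d² to each: Hub-A:26, Hub-B:81, Hub-C:146, Hub-D:10, Hub-E:81 → nearest is Hub-D
(3, 0) — d² to each: Hub-A:370, Hub-B:97, Hub-C:130, Hub-D:338, Hub-E:493 → nearest is Hub-B
Tally — Hub-B:3, Hub-C:2, Hub-D:2, Hub-E:1. Hub-B captures the most (3).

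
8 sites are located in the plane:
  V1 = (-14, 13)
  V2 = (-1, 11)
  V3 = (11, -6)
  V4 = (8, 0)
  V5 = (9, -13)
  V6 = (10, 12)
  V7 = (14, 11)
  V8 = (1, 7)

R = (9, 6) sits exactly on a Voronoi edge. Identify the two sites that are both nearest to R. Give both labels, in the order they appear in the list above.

Squared distances from R to each site:
|RV1|² = 529 + 49 = 578
|RV2|² = 100 + 25 = 125
|RV3|² = 4 + 144 = 148
|RV4|² = 1 + 36 = 37
|RV5|² = 0 + 361 = 361
|RV6|² = 1 + 36 = 37
|RV7|² = 25 + 25 = 50
|RV8|² = 64 + 1 = 65
R is equidistant from V4 and V6 (both at squared distance 37), and every other site is strictly farther — so R lies on the V4–V6 Voronoi edge.

V4 and V6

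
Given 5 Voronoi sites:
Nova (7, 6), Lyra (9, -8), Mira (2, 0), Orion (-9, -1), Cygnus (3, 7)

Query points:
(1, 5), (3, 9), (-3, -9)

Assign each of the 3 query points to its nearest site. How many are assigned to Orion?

(1, 5) — d² to each: Nova:37, Lyra:233, Mira:26, Orion:136, Cygnus:8 → nearest is Cygnus
(3, 9) — d² to each: Nova:25, Lyra:325, Mira:82, Orion:244, Cygnus:4 → nearest is Cygnus
(-3, -9) — d² to each: Nova:325, Lyra:145, Mira:106, Orion:100, Cygnus:292 → nearest is Orion
1 of the 3 points has Orion as nearest.

1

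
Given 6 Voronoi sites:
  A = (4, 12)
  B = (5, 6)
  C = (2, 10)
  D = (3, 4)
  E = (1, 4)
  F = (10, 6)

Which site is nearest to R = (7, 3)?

B

Since √ is increasing, it suffices to compare squared distances:
|RA|² = (7−4)² + (3−12)² = 9 + 81 = 90
|RB|² = (7−5)² + (3−6)² = 4 + 9 = 13
|RC|² = (7−2)² + (3−10)² = 25 + 49 = 74
|RD|² = (7−3)² + (3−4)² = 16 + 1 = 17
|RE|² = (7−1)² + (3−4)² = 36 + 1 = 37
|RF|² = (7−10)² + (3−6)² = 9 + 9 = 18
The smallest is to B, so R lies in the Voronoi region of B.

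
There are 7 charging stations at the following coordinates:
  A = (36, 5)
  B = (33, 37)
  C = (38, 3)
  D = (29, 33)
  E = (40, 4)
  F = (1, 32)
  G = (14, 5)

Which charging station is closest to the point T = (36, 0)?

Since √ is increasing, it suffices to compare squared distances:
|TA|² = (36−36)² + (0−5)² = 0 + 25 = 25
|TB|² = (36−33)² + (0−37)² = 9 + 1369 = 1378
|TC|² = (36−38)² + (0−3)² = 4 + 9 = 13
|TD|² = (36−29)² + (0−33)² = 49 + 1089 = 1138
|TE|² = (36−40)² + (0−4)² = 16 + 16 = 32
|TF|² = (36−1)² + (0−32)² = 1225 + 1024 = 2249
|TG|² = (36−14)² + (0−5)² = 484 + 25 = 509
Minimum is at C.

C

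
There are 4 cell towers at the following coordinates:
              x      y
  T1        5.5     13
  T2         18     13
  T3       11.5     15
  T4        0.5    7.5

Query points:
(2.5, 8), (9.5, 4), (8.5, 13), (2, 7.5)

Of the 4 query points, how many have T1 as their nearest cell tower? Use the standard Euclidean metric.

1

(2.5, 8) — d² to each: T1:34, T2:265.25, T3:130, T4:4.25 → nearest is T4
(9.5, 4) — d² to each: T1:97, T2:153.25, T3:125, T4:93.25 → nearest is T4
(8.5, 13) — d² to each: T1:9, T2:90.25, T3:13, T4:94.25 → nearest is T1
(2, 7.5) — d² to each: T1:42.5, T2:286.25, T3:146.5, T4:2.25 → nearest is T4
1 of the 4 points has T1 as nearest.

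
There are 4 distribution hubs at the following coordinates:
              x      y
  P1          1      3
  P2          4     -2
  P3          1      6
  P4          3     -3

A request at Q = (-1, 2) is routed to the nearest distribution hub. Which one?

P1

Squared Euclidean distances:
|QP1|² = (-1−1)² + (2−3)² = 4 + 1 = 5
|QP2|² = (-1−4)² + (2−(-2))² = 25 + 16 = 41
|QP3|² = (-1−1)² + (2−6)² = 4 + 16 = 20
|QP4|² = (-1−3)² + (2−(-3))² = 16 + 25 = 41
The smallest is to P1, so Q lies in the Voronoi region of P1.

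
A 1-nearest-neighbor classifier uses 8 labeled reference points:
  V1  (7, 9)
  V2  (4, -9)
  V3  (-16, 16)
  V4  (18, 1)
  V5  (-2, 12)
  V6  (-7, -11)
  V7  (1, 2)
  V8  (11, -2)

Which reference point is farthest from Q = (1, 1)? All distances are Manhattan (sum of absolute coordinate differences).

V3

d(Q,V1) = 6 + 8 = 14
d(Q,V2) = 3 + 10 = 13
d(Q,V3) = 17 + 15 = 32
d(Q,V4) = 17 + 0 = 17
d(Q,V5) = 3 + 11 = 14
d(Q,V6) = 8 + 12 = 20
d(Q,V7) = 0 + 1 = 1
d(Q,V8) = 10 + 3 = 13
The largest is to V3.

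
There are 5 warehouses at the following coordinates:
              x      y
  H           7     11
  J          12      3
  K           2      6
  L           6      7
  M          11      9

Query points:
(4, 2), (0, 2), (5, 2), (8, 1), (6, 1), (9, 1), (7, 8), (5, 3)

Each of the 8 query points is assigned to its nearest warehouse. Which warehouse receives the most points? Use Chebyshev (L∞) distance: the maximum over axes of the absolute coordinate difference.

K

(4, 2) — d to each: H:9, J:8, K:4, L:5, M:7 → nearest is K
(0, 2) — d to each: H:9, J:12, K:4, L:6, M:11 → nearest is K
(5, 2) — d to each: H:9, J:7, K:4, L:5, M:7 → nearest is K
(8, 1) — d to each: H:10, J:4, K:6, L:6, M:8 → nearest is J
(6, 1) — d to each: H:10, J:6, K:5, L:6, M:8 → nearest is K
(9, 1) — d to each: H:10, J:3, K:7, L:6, M:8 → nearest is J
(7, 8) — d to each: H:3, J:5, K:5, L:1, M:4 → nearest is L
(5, 3) — d to each: H:8, J:7, K:3, L:4, M:6 → nearest is K
Tally — J:2, K:5, L:1. K captures the most (5).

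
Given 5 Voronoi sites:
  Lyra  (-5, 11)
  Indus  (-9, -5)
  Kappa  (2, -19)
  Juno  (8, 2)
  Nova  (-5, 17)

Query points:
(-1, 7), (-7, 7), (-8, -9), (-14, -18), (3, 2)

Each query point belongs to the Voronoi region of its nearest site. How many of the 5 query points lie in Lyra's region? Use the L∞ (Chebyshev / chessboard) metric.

2

(-1, 7) — d to each: Lyra:4, Indus:12, Kappa:26, Juno:9, Nova:10 → nearest is Lyra
(-7, 7) — d to each: Lyra:4, Indus:12, Kappa:26, Juno:15, Nova:10 → nearest is Lyra
(-8, -9) — d to each: Lyra:20, Indus:4, Kappa:10, Juno:16, Nova:26 → nearest is Indus
(-14, -18) — d to each: Lyra:29, Indus:13, Kappa:16, Juno:22, Nova:35 → nearest is Indus
(3, 2) — d to each: Lyra:9, Indus:12, Kappa:21, Juno:5, Nova:15 → nearest is Juno
2 of the 5 points have Lyra as nearest.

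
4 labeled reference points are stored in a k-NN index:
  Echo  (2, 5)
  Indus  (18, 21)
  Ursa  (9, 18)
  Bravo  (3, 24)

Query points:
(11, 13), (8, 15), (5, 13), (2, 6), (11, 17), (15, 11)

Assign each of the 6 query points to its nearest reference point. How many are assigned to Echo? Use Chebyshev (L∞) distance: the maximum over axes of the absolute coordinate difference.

(11, 13) — d to each: Echo:9, Indus:8, Ursa:5, Bravo:11 → nearest is Ursa
(8, 15) — d to each: Echo:10, Indus:10, Ursa:3, Bravo:9 → nearest is Ursa
(5, 13) — d to each: Echo:8, Indus:13, Ursa:5, Bravo:11 → nearest is Ursa
(2, 6) — d to each: Echo:1, Indus:16, Ursa:12, Bravo:18 → nearest is Echo
(11, 17) — d to each: Echo:12, Indus:7, Ursa:2, Bravo:8 → nearest is Ursa
(15, 11) — d to each: Echo:13, Indus:10, Ursa:7, Bravo:13 → nearest is Ursa
1 of the 6 points has Echo as nearest.

1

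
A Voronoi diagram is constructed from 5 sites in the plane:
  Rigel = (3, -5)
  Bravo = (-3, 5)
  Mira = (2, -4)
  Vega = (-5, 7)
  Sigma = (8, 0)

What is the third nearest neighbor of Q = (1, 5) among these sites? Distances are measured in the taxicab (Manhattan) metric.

Mira

d(Q, Rigel) = |1−3| + |5−(-5)| = 2 + 10 = 12
d(Q, Bravo) = |1−(-3)| + |5−5| = 4 + 0 = 4
d(Q, Mira) = |1−2| + |5−(-4)| = 1 + 9 = 10
d(Q, Vega) = |1−(-5)| + |5−7| = 6 + 2 = 8
d(Q, Sigma) = |1−8| + |5−0| = 7 + 5 = 12
Sorted ascending: Bravo, Vega, Mira, Rigel, … — the third-nearest is Mira.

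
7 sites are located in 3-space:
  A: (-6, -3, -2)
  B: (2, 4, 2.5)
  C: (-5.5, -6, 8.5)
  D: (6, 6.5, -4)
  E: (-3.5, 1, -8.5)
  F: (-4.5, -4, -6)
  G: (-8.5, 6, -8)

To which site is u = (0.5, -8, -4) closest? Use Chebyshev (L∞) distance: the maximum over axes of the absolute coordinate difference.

d(u,A) = max(6.5, 5, 2) = 6.5
d(u,B) = max(1.5, 12, 6.5) = 12
d(u,C) = max(6, 2, 12.5) = 12.5
d(u,D) = max(5.5, 14.5, 0) = 14.5
d(u,E) = max(4, 9, 4.5) = 9
d(u,F) = max(5, 4, 2) = 5
d(u,G) = max(9, 14, 4) = 14
The smallest is to F, so u lies in the Voronoi region of F.

F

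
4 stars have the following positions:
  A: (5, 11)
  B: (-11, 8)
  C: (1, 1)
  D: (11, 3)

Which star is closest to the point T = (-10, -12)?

C

Squared Euclidean distances:
|TA|² = 225 + 529 = 754
|TB|² = 1 + 400 = 401
|TC|² = 121 + 169 = 290
|TD|² = 441 + 225 = 666
Minimum is at C.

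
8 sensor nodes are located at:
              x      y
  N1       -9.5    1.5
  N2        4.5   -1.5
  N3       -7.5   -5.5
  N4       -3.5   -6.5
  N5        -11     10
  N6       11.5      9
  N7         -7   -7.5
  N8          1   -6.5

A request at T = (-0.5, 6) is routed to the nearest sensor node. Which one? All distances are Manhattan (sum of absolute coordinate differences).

N2

d(T,N1) = |-0.5−(-9.5)| + |6−1.5| = 9 + 4.5 = 13.5
d(T,N2) = |-0.5−4.5| + |6−(-1.5)| = 5 + 7.5 = 12.5
d(T,N3) = |-0.5−(-7.5)| + |6−(-5.5)| = 7 + 11.5 = 18.5
d(T,N4) = |-0.5−(-3.5)| + |6−(-6.5)| = 3 + 12.5 = 15.5
d(T,N5) = |-0.5−(-11)| + |6−10| = 10.5 + 4 = 14.5
d(T,N6) = |-0.5−11.5| + |6−9| = 12 + 3 = 15
d(T,N7) = |-0.5−(-7)| + |6−(-7.5)| = 6.5 + 13.5 = 20
d(T,N8) = |-0.5−1| + |6−(-6.5)| = 1.5 + 12.5 = 14
N2 is nearest.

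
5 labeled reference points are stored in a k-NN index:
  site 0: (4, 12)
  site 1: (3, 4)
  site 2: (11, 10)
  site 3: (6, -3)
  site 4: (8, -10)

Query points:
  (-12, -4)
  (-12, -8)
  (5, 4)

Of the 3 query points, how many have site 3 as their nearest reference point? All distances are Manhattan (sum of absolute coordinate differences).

1

(-12, -4) — d to each: site 0:32, site 1:23, site 2:37, site 3:19, site 4:26 → nearest is site 3
(-12, -8) — d to each: site 0:36, site 1:27, site 2:41, site 3:23, site 4:22 → nearest is site 4
(5, 4) — d to each: site 0:9, site 1:2, site 2:12, site 3:8, site 4:17 → nearest is site 1
1 of the 3 points has site 3 as nearest.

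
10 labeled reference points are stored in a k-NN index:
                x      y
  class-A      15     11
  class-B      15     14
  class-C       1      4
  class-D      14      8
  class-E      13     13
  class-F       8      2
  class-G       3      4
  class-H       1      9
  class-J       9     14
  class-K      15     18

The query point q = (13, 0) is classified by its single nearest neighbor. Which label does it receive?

Since √ is increasing, it suffices to compare squared distances:
d²(q, class-A) = 4 + 121 = 125
d²(q, class-B) = 4 + 196 = 200
d²(q, class-C) = 144 + 16 = 160
d²(q, class-D) = 1 + 64 = 65
d²(q, class-E) = 0 + 169 = 169
d²(q, class-F) = 25 + 4 = 29
d²(q, class-G) = 100 + 16 = 116
d²(q, class-H) = 144 + 81 = 225
d²(q, class-J) = 16 + 196 = 212
d²(q, class-K) = 4 + 324 = 328
The smallest is to class-F, so q lies in the Voronoi region of class-F.

class-F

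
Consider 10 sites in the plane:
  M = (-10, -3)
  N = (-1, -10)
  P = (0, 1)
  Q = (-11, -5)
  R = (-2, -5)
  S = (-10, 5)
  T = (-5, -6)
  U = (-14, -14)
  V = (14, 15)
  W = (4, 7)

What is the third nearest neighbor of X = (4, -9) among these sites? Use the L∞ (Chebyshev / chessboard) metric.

d(X,M) = max(14, 6) = 14
d(X,N) = max(5, 1) = 5
d(X,P) = max(4, 10) = 10
d(X,Q) = max(15, 4) = 15
d(X,R) = max(6, 4) = 6
d(X,S) = max(14, 14) = 14
d(X,T) = max(9, 3) = 9
d(X,U) = max(18, 5) = 18
d(X,V) = max(10, 24) = 24
d(X,W) = max(0, 16) = 16
Sorted ascending: N, R, T, P, … — the third-nearest is T.

T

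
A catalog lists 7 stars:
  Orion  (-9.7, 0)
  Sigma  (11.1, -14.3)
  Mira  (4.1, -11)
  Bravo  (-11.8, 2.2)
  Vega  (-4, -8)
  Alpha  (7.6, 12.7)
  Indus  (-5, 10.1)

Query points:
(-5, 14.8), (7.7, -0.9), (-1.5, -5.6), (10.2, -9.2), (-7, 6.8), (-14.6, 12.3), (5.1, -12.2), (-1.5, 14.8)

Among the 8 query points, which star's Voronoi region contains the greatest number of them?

Indus

(-5, 14.8) — d² to each: Orion:241.13, Sigma:1106.02, Mira:748.45, Bravo:205, Vega:520.84, Alpha:163.17, Indus:22.09 → nearest is Indus
(7.7, -0.9) — d² to each: Orion:303.57, Sigma:191.12, Mira:114.97, Bravo:389.86, Vega:187.3, Alpha:184.97, Indus:282.29 → nearest is Mira
(-1.5, -5.6) — d² to each: Orion:98.6, Sigma:234.45, Mira:60.52, Bravo:166.93, Vega:12.01, Alpha:417.7, Indus:258.74 → nearest is Vega
(10.2, -9.2) — d² to each: Orion:480.65, Sigma:26.82, Mira:40.45, Bravo:613.96, Vega:203.08, Alpha:486.37, Indus:603.53 → nearest is Sigma
(-7, 6.8) — d² to each: Orion:53.53, Sigma:772.82, Mira:440.05, Bravo:44.2, Vega:228.04, Alpha:247.97, Indus:14.89 → nearest is Indus
(-14.6, 12.3) — d² to each: Orion:175.3, Sigma:1368.05, Mira:892.58, Bravo:109.85, Vega:524.45, Alpha:493, Indus:97 → nearest is Indus
(5.1, -12.2) — d² to each: Orion:367.88, Sigma:40.41, Mira:2.44, Bravo:492.97, Vega:100.45, Alpha:626.26, Indus:599.3 → nearest is Mira
(-1.5, 14.8) — d² to each: Orion:286.28, Sigma:1005.57, Mira:697, Bravo:264.85, Vega:526.09, Alpha:87.22, Indus:34.34 → nearest is Indus
Tally — Sigma:1, Mira:2, Vega:1, Indus:4. Indus captures the most (4).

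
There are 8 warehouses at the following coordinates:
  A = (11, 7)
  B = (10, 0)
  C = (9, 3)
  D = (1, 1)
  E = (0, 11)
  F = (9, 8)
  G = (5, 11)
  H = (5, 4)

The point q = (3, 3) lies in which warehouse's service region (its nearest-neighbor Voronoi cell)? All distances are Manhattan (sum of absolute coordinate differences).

H

d(q,A) = |3−11| + |3−7| = 8 + 4 = 12
d(q,B) = |3−10| + |3−0| = 7 + 3 = 10
d(q,C) = |3−9| + |3−3| = 6 + 0 = 6
d(q,D) = |3−1| + |3−1| = 2 + 2 = 4
d(q,E) = |3−0| + |3−11| = 3 + 8 = 11
d(q,F) = |3−9| + |3−8| = 6 + 5 = 11
d(q,G) = |3−5| + |3−11| = 2 + 8 = 10
d(q,H) = |3−5| + |3−4| = 2 + 1 = 3
The smallest is to H, so q lies in the Voronoi region of H.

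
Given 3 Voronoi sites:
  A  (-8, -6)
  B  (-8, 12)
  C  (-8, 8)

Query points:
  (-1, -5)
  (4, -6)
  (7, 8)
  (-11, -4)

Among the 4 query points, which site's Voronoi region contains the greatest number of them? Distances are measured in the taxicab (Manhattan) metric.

A

(-1, -5) — d to each: A:8, B:24, C:20 → nearest is A
(4, -6) — d to each: A:12, B:30, C:26 → nearest is A
(7, 8) — d to each: A:29, B:19, C:15 → nearest is C
(-11, -4) — d to each: A:5, B:19, C:15 → nearest is A
Tally — A:3, C:1. A captures the most (3).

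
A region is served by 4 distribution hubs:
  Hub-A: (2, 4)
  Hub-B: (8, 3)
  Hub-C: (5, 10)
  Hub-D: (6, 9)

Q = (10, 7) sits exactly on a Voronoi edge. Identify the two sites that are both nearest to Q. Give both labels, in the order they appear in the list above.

Hub-B and Hub-D

Squared distances from Q to each site:
d²(Q, Hub-A) = (10−2)² + (7−4)² = 64 + 9 = 73
d²(Q, Hub-B) = (10−8)² + (7−3)² = 4 + 16 = 20
d²(Q, Hub-C) = (10−5)² + (7−10)² = 25 + 9 = 34
d²(Q, Hub-D) = (10−6)² + (7−9)² = 16 + 4 = 20
Q is equidistant from Hub-B and Hub-D (both at squared distance 20), and every other site is strictly farther — so Q lies on the Hub-B–Hub-D Voronoi edge.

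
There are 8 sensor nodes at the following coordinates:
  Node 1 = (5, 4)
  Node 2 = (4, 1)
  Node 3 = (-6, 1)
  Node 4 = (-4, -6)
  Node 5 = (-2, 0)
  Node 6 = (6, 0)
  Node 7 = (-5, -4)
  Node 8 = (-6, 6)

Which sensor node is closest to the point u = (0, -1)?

Node 5

Since √ is increasing, it suffices to compare squared distances:
d²(u, Node 1) = (0−5)² + (-1−4)² = 25 + 25 = 50
d²(u, Node 2) = (0−4)² + (-1−1)² = 16 + 4 = 20
d²(u, Node 3) = (0−(-6))² + (-1−1)² = 36 + 4 = 40
d²(u, Node 4) = (0−(-4))² + (-1−(-6))² = 16 + 25 = 41
d²(u, Node 5) = (0−(-2))² + (-1−0)² = 4 + 1 = 5
d²(u, Node 6) = (0−6)² + (-1−0)² = 36 + 1 = 37
d²(u, Node 7) = (0−(-5))² + (-1−(-4))² = 25 + 9 = 34
d²(u, Node 8) = (0−(-6))² + (-1−6)² = 36 + 49 = 85
Minimum is at Node 5.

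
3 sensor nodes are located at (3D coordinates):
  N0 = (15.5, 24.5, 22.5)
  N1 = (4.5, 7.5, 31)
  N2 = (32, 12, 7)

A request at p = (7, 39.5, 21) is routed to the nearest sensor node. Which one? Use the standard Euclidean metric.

Compare squared distances (the ordering matches that of the actual distances):
|pN0|² = (7−15.5)² + (39.5−24.5)² + (21−22.5)² = 72.25 + 225 + 2.25 = 299.5
|pN1|² = (7−4.5)² + (39.5−7.5)² + (21−31)² = 6.25 + 1024 + 100 = 1130.25
|pN2|² = (7−32)² + (39.5−12)² + (21−7)² = 625 + 756.25 + 196 = 1577.25
N0 is nearest.

N0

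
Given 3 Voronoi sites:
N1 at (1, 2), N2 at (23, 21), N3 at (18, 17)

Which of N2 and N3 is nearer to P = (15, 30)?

N2

Compare squared distances:
|PN2|² = (15−23)² + (30−21)² = 64 + 81 = 145
|PN3|² = (15−18)² + (30−17)² = 9 + 169 = 178
145 < 178, so N2 is closer.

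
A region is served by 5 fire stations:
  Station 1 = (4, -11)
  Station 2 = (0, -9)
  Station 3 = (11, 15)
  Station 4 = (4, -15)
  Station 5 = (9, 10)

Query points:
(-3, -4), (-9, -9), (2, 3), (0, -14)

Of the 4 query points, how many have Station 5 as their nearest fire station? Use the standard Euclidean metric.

(-3, -4) — d² to each: Station 1:98, Station 2:34, Station 3:557, Station 4:170, Station 5:340 → nearest is Station 2
(-9, -9) — d² to each: Station 1:173, Station 2:81, Station 3:976, Station 4:205, Station 5:685 → nearest is Station 2
(2, 3) — d² to each: Station 1:200, Station 2:148, Station 3:225, Station 4:328, Station 5:98 → nearest is Station 5
(0, -14) — d² to each: Station 1:25, Station 2:25, Station 3:962, Station 4:17, Station 5:657 → nearest is Station 4
1 of the 4 points has Station 5 as nearest.

1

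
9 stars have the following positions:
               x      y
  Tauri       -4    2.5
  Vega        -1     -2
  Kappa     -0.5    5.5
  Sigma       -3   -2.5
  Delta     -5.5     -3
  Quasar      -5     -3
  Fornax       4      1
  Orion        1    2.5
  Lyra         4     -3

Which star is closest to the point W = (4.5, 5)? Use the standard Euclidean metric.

Since √ is increasing, it suffices to compare squared distances:
d²(W, Tauri) = (4.5−(-4))² + (5−2.5)² = 72.25 + 6.25 = 78.5
d²(W, Vega) = (4.5−(-1))² + (5−(-2))² = 30.25 + 49 = 79.25
d²(W, Kappa) = (4.5−(-0.5))² + (5−5.5)² = 25 + 0.25 = 25.25
d²(W, Sigma) = (4.5−(-3))² + (5−(-2.5))² = 56.25 + 56.25 = 112.5
d²(W, Delta) = (4.5−(-5.5))² + (5−(-3))² = 100 + 64 = 164
d²(W, Quasar) = (4.5−(-5))² + (5−(-3))² = 90.25 + 64 = 154.25
d²(W, Fornax) = (4.5−4)² + (5−1)² = 0.25 + 16 = 16.25
d²(W, Orion) = (4.5−1)² + (5−2.5)² = 12.25 + 6.25 = 18.5
d²(W, Lyra) = (4.5−4)² + (5−(-3))² = 0.25 + 64 = 64.25
Minimum is at Fornax.

Fornax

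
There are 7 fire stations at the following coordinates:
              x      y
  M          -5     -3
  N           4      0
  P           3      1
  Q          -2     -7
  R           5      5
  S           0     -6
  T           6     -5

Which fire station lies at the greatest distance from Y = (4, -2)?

Squared Euclidean distances:
|YM|² = (4−(-5))² + (-2−(-3))² = 81 + 1 = 82
|YN|² = (4−4)² + (-2−0)² = 0 + 4 = 4
|YP|² = (4−3)² + (-2−1)² = 1 + 9 = 10
|YQ|² = (4−(-2))² + (-2−(-7))² = 36 + 25 = 61
|YR|² = (4−5)² + (-2−5)² = 1 + 49 = 50
|YS|² = (4−0)² + (-2−(-6))² = 16 + 16 = 32
|YT|² = (4−6)² + (-2−(-5))² = 4 + 9 = 13
The largest is to M.

M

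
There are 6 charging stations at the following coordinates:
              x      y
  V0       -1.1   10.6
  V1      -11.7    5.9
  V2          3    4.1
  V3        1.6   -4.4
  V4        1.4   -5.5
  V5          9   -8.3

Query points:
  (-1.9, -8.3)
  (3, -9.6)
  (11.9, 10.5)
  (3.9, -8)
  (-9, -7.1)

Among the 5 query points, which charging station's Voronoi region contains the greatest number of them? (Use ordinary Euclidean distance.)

V4

(-1.9, -8.3) — d² to each: V0:357.85, V1:297.68, V2:177.77, V3:27.46, V4:18.73, V5:118.81 → nearest is V4
(3, -9.6) — d² to each: V0:424.85, V1:456.34, V2:187.69, V3:29, V4:19.37, V5:37.69 → nearest is V4
(11.9, 10.5) — d² to each: V0:169.01, V1:578.12, V2:120.17, V3:328.1, V4:366.25, V5:361.85 → nearest is V2
(3.9, -8) — d² to each: V0:370.96, V1:436.57, V2:147.22, V3:18.25, V4:12.5, V5:26.1 → nearest is V4
(-9, -7.1) — d² to each: V0:375.7, V1:176.29, V2:269.44, V3:119.65, V4:110.72, V5:325.44 → nearest is V4
Tally — V2:1, V4:4. V4 captures the most (4).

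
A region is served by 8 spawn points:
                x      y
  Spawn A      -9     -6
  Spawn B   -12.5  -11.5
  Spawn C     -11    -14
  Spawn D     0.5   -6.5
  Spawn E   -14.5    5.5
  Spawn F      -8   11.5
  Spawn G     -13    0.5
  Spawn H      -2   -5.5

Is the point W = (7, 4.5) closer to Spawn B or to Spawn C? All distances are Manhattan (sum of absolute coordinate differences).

d(W, Spawn B) = |7−(-12.5)| + |4.5−(-11.5)| = 19.5 + 16 = 35.5
d(W, Spawn C) = |7−(-11)| + |4.5−(-14)| = 18 + 18.5 = 36.5
35.5 < 36.5, so Spawn B is closer.

Spawn B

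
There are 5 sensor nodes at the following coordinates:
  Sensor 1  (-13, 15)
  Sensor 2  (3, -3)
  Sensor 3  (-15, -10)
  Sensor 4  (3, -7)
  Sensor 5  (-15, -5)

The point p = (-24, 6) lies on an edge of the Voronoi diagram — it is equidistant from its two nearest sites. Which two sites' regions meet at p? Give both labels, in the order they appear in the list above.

Squared distances from p to each site:
d²(p, Sensor 1) = (-24−(-13))² + (6−15)² = 121 + 81 = 202
d²(p, Sensor 2) = (-24−3)² + (6−(-3))² = 729 + 81 = 810
d²(p, Sensor 3) = (-24−(-15))² + (6−(-10))² = 81 + 256 = 337
d²(p, Sensor 4) = (-24−3)² + (6−(-7))² = 729 + 169 = 898
d²(p, Sensor 5) = (-24−(-15))² + (6−(-5))² = 81 + 121 = 202
p is equidistant from Sensor 1 and Sensor 5 (both at squared distance 202), and every other site is strictly farther — so p lies on the Sensor 1–Sensor 5 Voronoi edge.

Sensor 1 and Sensor 5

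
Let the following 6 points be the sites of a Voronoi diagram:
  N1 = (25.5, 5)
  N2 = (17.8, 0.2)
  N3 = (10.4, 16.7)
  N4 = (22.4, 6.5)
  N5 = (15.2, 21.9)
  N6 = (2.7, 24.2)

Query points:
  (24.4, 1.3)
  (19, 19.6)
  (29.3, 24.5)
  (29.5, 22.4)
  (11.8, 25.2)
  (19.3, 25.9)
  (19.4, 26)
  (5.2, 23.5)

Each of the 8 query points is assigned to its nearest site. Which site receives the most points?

N5

(24.4, 1.3) — d² to each: N1:14.9, N2:44.77, N3:433.16, N4:31.04, N5:509, N6:995.3 → nearest is N1
(19, 19.6) — d² to each: N1:255.41, N2:377.8, N3:82.37, N4:183.17, N5:19.73, N6:286.85 → nearest is N5
(29.3, 24.5) — d² to each: N1:394.69, N2:722.74, N3:418.05, N4:371.61, N5:205.57, N6:707.65 → nearest is N5
(29.5, 22.4) — d² to each: N1:318.76, N2:629.73, N3:397.3, N4:303.22, N5:204.74, N6:721.48 → nearest is N5
(11.8, 25.2) — d² to each: N1:595.73, N2:661, N3:74.21, N4:462.05, N5:22.45, N6:83.81 → nearest is N5
(19.3, 25.9) — d² to each: N1:475.25, N2:662.74, N3:163.85, N4:385.97, N5:32.81, N6:278.45 → nearest is N5
(19.4, 26) — d² to each: N1:478.21, N2:668.2, N3:167.49, N4:389.25, N5:34.45, N6:282.13 → nearest is N5
(5.2, 23.5) — d² to each: N1:754.34, N2:701.65, N3:73.28, N4:584.84, N5:102.56, N6:6.74 → nearest is N6
Tally — N1:1, N5:6, N6:1. N5 captures the most (6).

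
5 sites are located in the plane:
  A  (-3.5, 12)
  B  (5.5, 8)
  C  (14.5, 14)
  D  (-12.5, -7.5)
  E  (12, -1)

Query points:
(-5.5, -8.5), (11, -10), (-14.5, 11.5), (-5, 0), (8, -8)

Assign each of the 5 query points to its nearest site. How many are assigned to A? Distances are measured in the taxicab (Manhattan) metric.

2

(-5.5, -8.5) — d to each: A:22.5, B:27.5, C:42.5, D:8, E:25 → nearest is D
(11, -10) — d to each: A:36.5, B:23.5, C:27.5, D:26, E:10 → nearest is E
(-14.5, 11.5) — d to each: A:11.5, B:23.5, C:31.5, D:21, E:39 → nearest is A
(-5, 0) — d to each: A:13.5, B:18.5, C:33.5, D:15, E:18 → nearest is A
(8, -8) — d to each: A:31.5, B:18.5, C:28.5, D:21, E:11 → nearest is E
2 of the 5 points have A as nearest.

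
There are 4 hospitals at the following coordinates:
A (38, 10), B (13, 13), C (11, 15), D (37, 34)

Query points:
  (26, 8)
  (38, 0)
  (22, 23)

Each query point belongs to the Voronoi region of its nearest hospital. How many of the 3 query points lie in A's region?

(26, 8) — d² to each: A:148, B:194, C:274, D:797 → nearest is A
(38, 0) — d² to each: A:100, B:794, C:954, D:1157 → nearest is A
(22, 23) — d² to each: A:425, B:181, C:185, D:346 → nearest is B
2 of the 3 points have A as nearest.

2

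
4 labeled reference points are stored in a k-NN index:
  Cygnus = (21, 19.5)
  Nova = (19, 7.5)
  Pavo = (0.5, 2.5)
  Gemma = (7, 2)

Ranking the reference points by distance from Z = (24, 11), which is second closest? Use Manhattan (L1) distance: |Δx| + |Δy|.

Cygnus

d(Z, Cygnus) = |24−21| + |11−19.5| = 3 + 8.5 = 11.5
d(Z, Nova) = |24−19| + |11−7.5| = 5 + 3.5 = 8.5
d(Z, Pavo) = |24−0.5| + |11−2.5| = 23.5 + 8.5 = 32
d(Z, Gemma) = |24−7| + |11−2| = 17 + 9 = 26
Sorted ascending: Nova, Cygnus, Gemma, … — the second-nearest is Cygnus.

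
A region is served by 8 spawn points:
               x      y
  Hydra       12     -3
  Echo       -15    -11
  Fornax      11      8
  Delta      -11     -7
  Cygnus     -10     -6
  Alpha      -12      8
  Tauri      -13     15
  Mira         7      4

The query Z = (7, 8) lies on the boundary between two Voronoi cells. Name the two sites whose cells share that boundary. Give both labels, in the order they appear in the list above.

Squared distances from Z to each site:
d²(Z, Hydra) = (7−12)² + (8−(-3))² = 25 + 121 = 146
d²(Z, Echo) = (7−(-15))² + (8−(-11))² = 484 + 361 = 845
d²(Z, Fornax) = (7−11)² + (8−8)² = 16 + 0 = 16
d²(Z, Delta) = (7−(-11))² + (8−(-7))² = 324 + 225 = 549
d²(Z, Cygnus) = (7−(-10))² + (8−(-6))² = 289 + 196 = 485
d²(Z, Alpha) = (7−(-12))² + (8−8)² = 361 + 0 = 361
d²(Z, Tauri) = (7−(-13))² + (8−15)² = 400 + 49 = 449
d²(Z, Mira) = (7−7)² + (8−4)² = 0 + 16 = 16
Z is equidistant from Fornax and Mira (both at squared distance 16), and every other site is strictly farther — so Z lies on the Fornax–Mira Voronoi edge.

Fornax and Mira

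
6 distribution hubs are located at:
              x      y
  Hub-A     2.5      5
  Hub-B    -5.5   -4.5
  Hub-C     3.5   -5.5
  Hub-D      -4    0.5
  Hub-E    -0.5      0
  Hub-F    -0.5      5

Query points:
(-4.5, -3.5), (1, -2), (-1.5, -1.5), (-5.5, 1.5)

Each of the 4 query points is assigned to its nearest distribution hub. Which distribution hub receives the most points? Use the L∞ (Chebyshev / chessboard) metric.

(-4.5, -3.5) — d to each: Hub-A:8.5, Hub-B:1, Hub-C:8, Hub-D:4, Hub-E:4, Hub-F:8.5 → nearest is Hub-B
(1, -2) — d to each: Hub-A:7, Hub-B:6.5, Hub-C:3.5, Hub-D:5, Hub-E:2, Hub-F:7 → nearest is Hub-E
(-1.5, -1.5) — d to each: Hub-A:6.5, Hub-B:4, Hub-C:5, Hub-D:2.5, Hub-E:1.5, Hub-F:6.5 → nearest is Hub-E
(-5.5, 1.5) — d to each: Hub-A:8, Hub-B:6, Hub-C:9, Hub-D:1.5, Hub-E:5, Hub-F:5 → nearest is Hub-D
Tally — Hub-B:1, Hub-D:1, Hub-E:2. Hub-E captures the most (2).

Hub-E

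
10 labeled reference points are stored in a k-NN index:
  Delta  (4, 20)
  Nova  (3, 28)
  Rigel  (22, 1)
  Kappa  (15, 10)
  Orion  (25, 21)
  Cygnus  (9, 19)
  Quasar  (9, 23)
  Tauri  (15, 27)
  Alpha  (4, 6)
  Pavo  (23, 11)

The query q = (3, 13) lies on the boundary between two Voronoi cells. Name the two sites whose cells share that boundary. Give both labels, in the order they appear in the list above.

Squared distances from q to each site:
d²(q, Delta) = (3−4)² + (13−20)² = 1 + 49 = 50
d²(q, Nova) = (3−3)² + (13−28)² = 0 + 225 = 225
d²(q, Rigel) = (3−22)² + (13−1)² = 361 + 144 = 505
d²(q, Kappa) = (3−15)² + (13−10)² = 144 + 9 = 153
d²(q, Orion) = (3−25)² + (13−21)² = 484 + 64 = 548
d²(q, Cygnus) = (3−9)² + (13−19)² = 36 + 36 = 72
d²(q, Quasar) = (3−9)² + (13−23)² = 36 + 100 = 136
d²(q, Tauri) = (3−15)² + (13−27)² = 144 + 196 = 340
d²(q, Alpha) = (3−4)² + (13−6)² = 1 + 49 = 50
d²(q, Pavo) = (3−23)² + (13−11)² = 400 + 4 = 404
q is equidistant from Delta and Alpha (both at squared distance 50), and every other site is strictly farther — so q lies on the Delta–Alpha Voronoi edge.

Delta and Alpha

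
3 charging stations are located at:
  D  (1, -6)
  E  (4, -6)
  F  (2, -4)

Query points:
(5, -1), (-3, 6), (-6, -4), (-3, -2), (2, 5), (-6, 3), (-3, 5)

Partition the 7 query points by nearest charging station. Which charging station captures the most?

F

(5, -1) — d² to each: D:41, E:26, F:18 → nearest is F
(-3, 6) — d² to each: D:160, E:193, F:125 → nearest is F
(-6, -4) — d² to each: D:53, E:104, F:64 → nearest is D
(-3, -2) — d² to each: D:32, E:65, F:29 → nearest is F
(2, 5) — d² to each: D:122, E:125, F:81 → nearest is F
(-6, 3) — d² to each: D:130, E:181, F:113 → nearest is F
(-3, 5) — d² to each: D:137, E:170, F:106 → nearest is F
Tally — D:1, F:6. F captures the most (6).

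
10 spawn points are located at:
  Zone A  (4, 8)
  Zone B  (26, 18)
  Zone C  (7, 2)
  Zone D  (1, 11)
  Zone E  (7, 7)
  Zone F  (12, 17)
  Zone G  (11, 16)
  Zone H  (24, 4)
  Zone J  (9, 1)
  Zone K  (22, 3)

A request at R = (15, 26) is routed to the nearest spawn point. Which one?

Compare squared distances (the ordering matches that of the actual distances):
d²(R, Zone A) = 121 + 324 = 445
d²(R, Zone B) = 121 + 64 = 185
d²(R, Zone C) = 64 + 576 = 640
d²(R, Zone D) = 196 + 225 = 421
d²(R, Zone E) = 64 + 361 = 425
d²(R, Zone F) = 9 + 81 = 90
d²(R, Zone G) = 16 + 100 = 116
d²(R, Zone H) = 81 + 484 = 565
d²(R, Zone J) = 36 + 625 = 661
d²(R, Zone K) = 49 + 529 = 578
Minimum is at Zone F.

Zone F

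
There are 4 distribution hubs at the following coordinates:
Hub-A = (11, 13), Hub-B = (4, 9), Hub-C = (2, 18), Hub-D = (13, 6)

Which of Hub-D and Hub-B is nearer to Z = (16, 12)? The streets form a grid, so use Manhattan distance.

Hub-D

d(Z, Hub-D) = |16−13| + |12−6| = 3 + 6 = 9
d(Z, Hub-B) = |16−4| + |12−9| = 12 + 3 = 15
9 < 15, so Hub-D is closer.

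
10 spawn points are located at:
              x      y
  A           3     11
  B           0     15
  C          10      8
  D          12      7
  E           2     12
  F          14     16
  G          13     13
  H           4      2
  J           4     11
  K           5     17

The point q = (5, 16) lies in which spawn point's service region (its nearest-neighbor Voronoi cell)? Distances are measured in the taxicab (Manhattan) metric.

d(q,A) = |5−3| + |16−11| = 2 + 5 = 7
d(q,B) = |5−0| + |16−15| = 5 + 1 = 6
d(q,C) = |5−10| + |16−8| = 5 + 8 = 13
d(q,D) = |5−12| + |16−7| = 7 + 9 = 16
d(q,E) = |5−2| + |16−12| = 3 + 4 = 7
d(q,F) = |5−14| + |16−16| = 9 + 0 = 9
d(q,G) = |5−13| + |16−13| = 8 + 3 = 11
d(q,H) = |5−4| + |16−2| = 1 + 14 = 15
d(q,J) = |5−4| + |16−11| = 1 + 5 = 6
d(q,K) = |5−5| + |16−17| = 0 + 1 = 1
The smallest is to K, so q lies in the Voronoi region of K.

K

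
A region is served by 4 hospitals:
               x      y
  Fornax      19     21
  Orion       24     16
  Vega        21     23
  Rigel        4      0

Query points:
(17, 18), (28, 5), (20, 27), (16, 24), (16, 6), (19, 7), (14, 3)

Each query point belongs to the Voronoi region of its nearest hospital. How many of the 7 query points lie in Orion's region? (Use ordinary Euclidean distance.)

(17, 18) — d² to each: Fornax:13, Orion:53, Vega:41, Rigel:493 → nearest is Fornax
(28, 5) — d² to each: Fornax:337, Orion:137, Vega:373, Rigel:601 → nearest is Orion
(20, 27) — d² to each: Fornax:37, Orion:137, Vega:17, Rigel:985 → nearest is Vega
(16, 24) — d² to each: Fornax:18, Orion:128, Vega:26, Rigel:720 → nearest is Fornax
(16, 6) — d² to each: Fornax:234, Orion:164, Vega:314, Rigel:180 → nearest is Orion
(19, 7) — d² to each: Fornax:196, Orion:106, Vega:260, Rigel:274 → nearest is Orion
(14, 3) — d² to each: Fornax:349, Orion:269, Vega:449, Rigel:109 → nearest is Rigel
3 of the 7 points have Orion as nearest.

3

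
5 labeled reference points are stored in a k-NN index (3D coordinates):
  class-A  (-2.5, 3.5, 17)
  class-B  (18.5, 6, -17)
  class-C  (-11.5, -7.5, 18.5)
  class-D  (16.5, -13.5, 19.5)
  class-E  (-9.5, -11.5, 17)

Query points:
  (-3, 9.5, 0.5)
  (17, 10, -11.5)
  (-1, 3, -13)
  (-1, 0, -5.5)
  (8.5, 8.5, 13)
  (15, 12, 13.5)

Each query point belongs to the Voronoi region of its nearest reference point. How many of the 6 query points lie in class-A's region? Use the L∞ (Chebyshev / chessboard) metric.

(-3, 9.5, 0.5) — d to each: class-A:16.5, class-B:21.5, class-C:18, class-D:23, class-E:21 → nearest is class-A
(17, 10, -11.5) — d to each: class-A:28.5, class-B:5.5, class-C:30, class-D:31, class-E:28.5 → nearest is class-B
(-1, 3, -13) — d to each: class-A:30, class-B:19.5, class-C:31.5, class-D:32.5, class-E:30 → nearest is class-B
(-1, 0, -5.5) — d to each: class-A:22.5, class-B:19.5, class-C:24, class-D:25, class-E:22.5 → nearest is class-B
(8.5, 8.5, 13) — d to each: class-A:11, class-B:30, class-C:20, class-D:22, class-E:20 → nearest is class-A
(15, 12, 13.5) — d to each: class-A:17.5, class-B:30.5, class-C:26.5, class-D:25.5, class-E:24.5 → nearest is class-A
3 of the 6 points have class-A as nearest.

3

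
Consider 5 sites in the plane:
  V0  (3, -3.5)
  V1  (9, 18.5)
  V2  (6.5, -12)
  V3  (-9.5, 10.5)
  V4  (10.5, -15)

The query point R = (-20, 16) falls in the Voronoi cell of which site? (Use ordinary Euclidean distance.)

Since √ is increasing, it suffices to compare squared distances:
|RV0|² = (-20−3)² + (16−(-3.5))² = 529 + 380.25 = 909.25
|RV1|² = (-20−9)² + (16−18.5)² = 841 + 6.25 = 847.25
|RV2|² = (-20−6.5)² + (16−(-12))² = 702.25 + 784 = 1486.25
|RV3|² = (-20−(-9.5))² + (16−10.5)² = 110.25 + 30.25 = 140.5
|RV4|² = (-20−10.5)² + (16−(-15))² = 930.25 + 961 = 1891.25
V3 is nearest.

V3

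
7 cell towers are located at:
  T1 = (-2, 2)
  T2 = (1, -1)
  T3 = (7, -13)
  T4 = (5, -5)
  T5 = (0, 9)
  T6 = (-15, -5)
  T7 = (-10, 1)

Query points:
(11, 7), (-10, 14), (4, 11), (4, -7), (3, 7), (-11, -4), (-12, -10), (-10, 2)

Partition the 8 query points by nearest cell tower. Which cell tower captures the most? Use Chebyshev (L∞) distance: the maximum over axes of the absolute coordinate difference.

T5

(11, 7) — d to each: T1:13, T2:10, T3:20, T4:12, T5:11, T6:26, T7:21 → nearest is T2
(-10, 14) — d to each: T1:12, T2:15, T3:27, T4:19, T5:10, T6:19, T7:13 → nearest is T5
(4, 11) — d to each: T1:9, T2:12, T3:24, T4:16, T5:4, T6:19, T7:14 → nearest is T5
(4, -7) — d to each: T1:9, T2:6, T3:6, T4:2, T5:16, T6:19, T7:14 → nearest is T4
(3, 7) — d to each: T1:5, T2:8, T3:20, T4:12, T5:3, T6:18, T7:13 → nearest is T5
(-11, -4) — d to each: T1:9, T2:12, T3:18, T4:16, T5:13, T6:4, T7:5 → nearest is T6
(-12, -10) — d to each: T1:12, T2:13, T3:19, T4:17, T5:19, T6:5, T7:11 → nearest is T6
(-10, 2) — d to each: T1:8, T2:11, T3:17, T4:15, T5:10, T6:7, T7:1 → nearest is T7
Tally — T2:1, T4:1, T5:3, T6:2, T7:1. T5 captures the most (3).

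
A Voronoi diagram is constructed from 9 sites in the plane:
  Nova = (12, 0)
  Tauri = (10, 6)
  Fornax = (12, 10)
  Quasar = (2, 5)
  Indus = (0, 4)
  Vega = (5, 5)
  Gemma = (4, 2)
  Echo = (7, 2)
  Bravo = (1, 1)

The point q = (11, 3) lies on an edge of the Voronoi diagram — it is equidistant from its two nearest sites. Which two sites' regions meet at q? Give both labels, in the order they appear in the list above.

Nova and Tauri

Squared distances from q to each site:
d²(q, Nova) = (11−12)² + (3−0)² = 1 + 9 = 10
d²(q, Tauri) = (11−10)² + (3−6)² = 1 + 9 = 10
d²(q, Fornax) = (11−12)² + (3−10)² = 1 + 49 = 50
d²(q, Quasar) = (11−2)² + (3−5)² = 81 + 4 = 85
d²(q, Indus) = (11−0)² + (3−4)² = 121 + 1 = 122
d²(q, Vega) = (11−5)² + (3−5)² = 36 + 4 = 40
d²(q, Gemma) = (11−4)² + (3−2)² = 49 + 1 = 50
d²(q, Echo) = (11−7)² + (3−2)² = 16 + 1 = 17
d²(q, Bravo) = (11−1)² + (3−1)² = 100 + 4 = 104
q is equidistant from Nova and Tauri (both at squared distance 10), and every other site is strictly farther — so q lies on the Nova–Tauri Voronoi edge.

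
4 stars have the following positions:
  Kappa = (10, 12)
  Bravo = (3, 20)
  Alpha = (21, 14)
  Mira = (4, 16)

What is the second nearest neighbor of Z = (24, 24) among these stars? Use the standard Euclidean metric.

Since √ is increasing, it suffices to compare squared distances:
d²(Z, Kappa) = (24−10)² + (24−12)² = 196 + 144 = 340
d²(Z, Bravo) = (24−3)² + (24−20)² = 441 + 16 = 457
d²(Z, Alpha) = (24−21)² + (24−14)² = 9 + 100 = 109
d²(Z, Mira) = (24−4)² + (24−16)² = 400 + 64 = 464
Sorted ascending: Alpha, Kappa, Bravo, … — the second-nearest is Kappa.

Kappa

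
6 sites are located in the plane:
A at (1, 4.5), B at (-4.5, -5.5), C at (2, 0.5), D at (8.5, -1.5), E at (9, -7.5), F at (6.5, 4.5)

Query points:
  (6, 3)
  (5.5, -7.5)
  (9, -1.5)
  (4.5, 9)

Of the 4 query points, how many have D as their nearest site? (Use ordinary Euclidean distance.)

1

(6, 3) — d² to each: A:27.25, B:182.5, C:22.25, D:26.5, E:119.25, F:2.5 → nearest is F
(5.5, -7.5) — d² to each: A:164.25, B:104, C:76.25, D:45, E:12.25, F:145 → nearest is E
(9, -1.5) — d² to each: A:100, B:198.25, C:53, D:0.25, E:36, F:42.25 → nearest is D
(4.5, 9) — d² to each: A:32.5, B:291.25, C:78.5, D:126.25, E:292.5, F:24.25 → nearest is F
1 of the 4 points has D as nearest.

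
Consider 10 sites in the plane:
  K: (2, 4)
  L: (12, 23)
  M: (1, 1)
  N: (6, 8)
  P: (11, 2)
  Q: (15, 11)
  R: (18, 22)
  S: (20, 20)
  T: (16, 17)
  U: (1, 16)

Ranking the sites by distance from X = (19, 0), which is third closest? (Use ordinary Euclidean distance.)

Squared Euclidean distances:
|XK|² = 289 + 16 = 305
|XL|² = 49 + 529 = 578
|XM|² = 324 + 1 = 325
|XN|² = 169 + 64 = 233
|XP|² = 64 + 4 = 68
|XQ|² = 16 + 121 = 137
|XR|² = 1 + 484 = 485
|XS|² = 1 + 400 = 401
|XT|² = 9 + 289 = 298
|XU|² = 324 + 256 = 580
Sorted ascending: P, Q, N, T, … — the third-nearest is N.

N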